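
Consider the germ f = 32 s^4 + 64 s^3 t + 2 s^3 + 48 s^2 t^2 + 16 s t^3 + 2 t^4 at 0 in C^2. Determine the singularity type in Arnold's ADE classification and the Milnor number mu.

The Hessian of f at 0 is [[0, 0], [0, 0]] with rank 0, so corank 2. A Groebner basis of the Jacobian ideal J(f) in C{s,t} is {t^4, s*t^2 + t^3/6, s^2}; counting standard monomials gives mu = 6. Corank 2; j^3 = 2*s^3 is a perfect cube, so E-series; the 4-jet and mu = 6 give E_6.

Type E_6, Milnor number mu = 6.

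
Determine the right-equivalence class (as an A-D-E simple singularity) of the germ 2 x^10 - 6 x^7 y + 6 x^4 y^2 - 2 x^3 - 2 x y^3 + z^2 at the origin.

The Hessian of f at 0 is [[0, 0, 0], [0, 0, 0], [0, 0, 2]] with rank 1, so corank 2. A Groebner basis of the Jacobian ideal J(f) in C{x,y,z} is {x^3, x*y^2, 3*x^2 + y^3, z}; counting standard monomials gives mu = 7. Corank 2; j^3 = -2*x^3 is a perfect cube, so E-series; the 4-jet and mu = 7 give E_7.

E7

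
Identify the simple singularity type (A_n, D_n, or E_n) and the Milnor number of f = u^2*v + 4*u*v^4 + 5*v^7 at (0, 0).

The Hessian of f at 0 has rank 0. Corank 2; j^3 = u^2*v has shape L^2 M (L != M), so D-series; mu = 8 gives D_8.

Type D8, Milnor number mu = 8.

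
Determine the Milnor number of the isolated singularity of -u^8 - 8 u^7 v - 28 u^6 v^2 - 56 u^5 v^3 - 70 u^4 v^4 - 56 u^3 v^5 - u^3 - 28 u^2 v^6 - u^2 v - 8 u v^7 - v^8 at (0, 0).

The Hessian of f at 0 is [[0, 0], [0, 0]] with rank 0, so corank 2. A Groebner basis of the Jacobian ideal J(f) in C{u,v} is {-u*v/8 + v^7, u*v^2, u^2 + u*v}; counting standard monomials gives mu = 9. Corank 2; j^3 = -u^2*(u + v) has shape L^2 M (L != M), so D-series; mu = 9 gives D_9.

9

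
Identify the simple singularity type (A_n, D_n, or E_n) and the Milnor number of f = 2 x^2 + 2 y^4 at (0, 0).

The Hessian of f at 0 is [[4, 0], [0, 0]] with rank 1, so corank 1. A Groebner basis of the Jacobian ideal J(f) in C{x,y} is {y^3, x}; counting standard monomials gives mu = 3. Corank 1: A-series; mu = 3 gives A_3.

Type A3, Milnor number mu = 3.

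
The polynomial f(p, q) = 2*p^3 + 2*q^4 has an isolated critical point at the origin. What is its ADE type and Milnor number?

The Hessian of f at 0 has rank 0. Corank 2; j^3 = 2*p^3 is a perfect cube, so E-series; the 4-jet and mu = 6 give E_6.

Type E6, Milnor number mu = 6.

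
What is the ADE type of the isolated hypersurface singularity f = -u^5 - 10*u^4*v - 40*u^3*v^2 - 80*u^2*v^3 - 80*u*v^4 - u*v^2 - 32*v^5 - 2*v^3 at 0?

D_{6}

The Hessian of f at 0 has rank 0. Corank 2; j^3 = -v^2*(u + 2*v) has shape L^2 M (L != M), so D-series; mu = 6 gives D_6.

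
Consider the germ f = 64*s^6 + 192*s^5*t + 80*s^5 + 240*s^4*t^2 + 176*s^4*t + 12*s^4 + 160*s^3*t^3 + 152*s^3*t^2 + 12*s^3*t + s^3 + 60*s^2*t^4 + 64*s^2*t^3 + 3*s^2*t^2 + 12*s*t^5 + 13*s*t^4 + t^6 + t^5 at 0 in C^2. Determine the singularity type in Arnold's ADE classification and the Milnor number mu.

Type E8, Milnor number mu = 8.

The Hessian of f at 0 is [[0, 0], [0, 0]] with rank 0, so corank 2. A Groebner basis of the Jacobian ideal J(f) in C{s,t} is {-s^2/16 + s*t^3 - s*t^2/8, s^2/2 + s*t^2 + t^4, s^3, s^2*t + s^2/8 + s*t^2/4}; counting standard monomials gives mu = 8. Corank 2; j^3 = s^3 is a perfect cube, so E-series; the 5-jet and mu = 8 give E_8.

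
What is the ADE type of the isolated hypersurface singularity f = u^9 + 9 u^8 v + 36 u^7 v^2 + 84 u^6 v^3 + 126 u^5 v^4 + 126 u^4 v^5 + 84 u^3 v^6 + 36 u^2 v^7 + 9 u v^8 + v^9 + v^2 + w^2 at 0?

The Hessian of f at 0 is [[0, 0, 0], [0, 2, 0], [0, 0, 2]] with rank 2, so corank 1. A Groebner basis of the Jacobian ideal J(f) in C{u,v,w} is {u^8, v, w}; counting standard monomials gives mu = 8. Corank 1: A-series; mu = 8 gives A_8.

A_8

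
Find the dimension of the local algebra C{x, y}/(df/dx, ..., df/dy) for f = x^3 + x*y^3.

The Hessian of f at 0 has rank 0. Corank 2; j^3 = x^3 is a perfect cube, so E-series; the 4-jet and mu = 7 give E_7.

7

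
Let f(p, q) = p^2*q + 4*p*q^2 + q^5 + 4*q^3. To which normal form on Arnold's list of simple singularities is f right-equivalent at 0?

The Hessian of f at 0 is [[0, 0], [0, 0]] with rank 0, so corank 2. A Groebner basis of the Jacobian ideal J(f) in C{p,q} is {p^2/5 + q^4 - 4*q^2/5, p^3 + 8*q^3, p*q + 2*q^2}; counting standard monomials gives mu = 6. Corank 2; j^3 = q*(p + 2*q)^2 has shape L^2 M (L != M), so D-series; mu = 6 gives D_6.

D_{6}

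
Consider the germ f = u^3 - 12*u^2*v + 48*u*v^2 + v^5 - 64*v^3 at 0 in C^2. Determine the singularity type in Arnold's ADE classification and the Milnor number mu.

Type E_{8}, Milnor number mu = 8.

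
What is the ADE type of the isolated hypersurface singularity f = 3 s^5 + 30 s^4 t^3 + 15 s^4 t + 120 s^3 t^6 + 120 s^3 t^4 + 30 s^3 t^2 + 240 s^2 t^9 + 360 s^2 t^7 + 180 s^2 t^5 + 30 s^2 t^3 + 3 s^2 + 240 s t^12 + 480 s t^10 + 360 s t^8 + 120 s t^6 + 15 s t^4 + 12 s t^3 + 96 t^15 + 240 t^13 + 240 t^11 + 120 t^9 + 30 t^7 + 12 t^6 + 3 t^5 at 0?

A_{4}

The Hessian of f at 0 is [[6, 0], [0, 0]] with rank 1, so corank 1. A Groebner basis of the Jacobian ideal J(f) in C{s,t} is {s/2 + t^3, s^2, s*t}; counting standard monomials gives mu = 4. Corank 1: A-series; mu = 4 gives A_4.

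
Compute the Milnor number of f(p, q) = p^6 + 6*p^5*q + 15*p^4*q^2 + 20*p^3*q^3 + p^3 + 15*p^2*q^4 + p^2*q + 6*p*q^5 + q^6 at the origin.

The Hessian of f at 0 has rank 0. Corank 2; j^3 = p^2*(p + q) has shape L^2 M (L != M), so D-series; mu = 7 gives D_7.

7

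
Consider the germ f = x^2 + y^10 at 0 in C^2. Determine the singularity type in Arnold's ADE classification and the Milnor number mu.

Type A_9, Milnor number mu = 9.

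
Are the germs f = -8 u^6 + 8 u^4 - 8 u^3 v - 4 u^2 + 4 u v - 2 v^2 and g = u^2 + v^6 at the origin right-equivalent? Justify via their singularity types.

The Hessian of f at 0 has rank 2. Corank 0: nondegenerate Morse point, so A_1. The Hessian of g at 0 has rank 1. Corank 1: A-series; mu = 5 gives A_5. f is A_1 but g is A_5, hence not right-equivalent.

No.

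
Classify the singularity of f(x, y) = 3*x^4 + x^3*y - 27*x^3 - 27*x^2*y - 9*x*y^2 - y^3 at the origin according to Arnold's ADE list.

E_7

The Hessian of f at 0 is [[0, 0], [0, 0]] with rank 0, so corank 2. A Groebner basis of the Jacobian ideal J(f) in C{x,y} is {19683*x^2 + 13122*x*y + y^4 + 27*y^3 + 2187*y^2, x^3 - 27*x^2 - 18*x*y - 3*y^2, x^2*y + 81*x^2 + 54*x*y + 9*y^2, -162*x^2 + x*y^2 - 108*x*y + y^3/9 - 18*y^2}; counting standard monomials gives mu = 7. Corank 2; j^3 = -(3*x + y)^3 is a perfect cube, so E-series; the 4-jet and mu = 7 give E_7.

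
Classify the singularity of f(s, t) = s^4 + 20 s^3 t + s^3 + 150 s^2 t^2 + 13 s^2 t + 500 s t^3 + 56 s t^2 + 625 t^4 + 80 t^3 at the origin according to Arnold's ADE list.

D_{5}

The Hessian of f at 0 has rank 0. Corank 2; j^3 = (s + 4*t)^2*(s + 5*t) has shape L^2 M (L != M), so D-series; mu = 5 gives D_5.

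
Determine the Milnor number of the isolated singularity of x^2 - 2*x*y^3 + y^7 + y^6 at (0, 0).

6

The Hessian of f at 0 has rank 1. Corank 1: A-series; mu = 6 gives A_6.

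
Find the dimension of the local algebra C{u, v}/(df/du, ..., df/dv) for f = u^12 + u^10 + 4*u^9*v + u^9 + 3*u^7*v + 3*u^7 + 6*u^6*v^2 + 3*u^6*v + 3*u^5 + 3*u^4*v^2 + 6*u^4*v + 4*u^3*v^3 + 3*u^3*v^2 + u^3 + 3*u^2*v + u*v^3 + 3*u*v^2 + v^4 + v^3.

7

The Hessian of f at 0 is [[0, 0], [0, 0]] with rank 0, so corank 2. A Groebner basis of the Jacobian ideal J(f) in C{u,v} is {u^3 + 3*u^2*v + 6*u^2 + 12*u*v + 6*v^2, -3*u^2 + u*v^2 - 6*u*v - 3*v^2, 3*u^2 + 6*u*v + v^3 + 3*v^2}; counting standard monomials gives mu = 7. Corank 2; j^3 = (u + v)^3 is a perfect cube, so E-series; the 4-jet and mu = 7 give E_7.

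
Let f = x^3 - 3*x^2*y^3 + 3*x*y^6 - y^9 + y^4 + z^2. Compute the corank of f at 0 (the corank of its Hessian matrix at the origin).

2

The Hessian at 0 is [[0, 0, 0], [0, 0, 0], [0, 0, 2]] of rank 1; hence corank 2.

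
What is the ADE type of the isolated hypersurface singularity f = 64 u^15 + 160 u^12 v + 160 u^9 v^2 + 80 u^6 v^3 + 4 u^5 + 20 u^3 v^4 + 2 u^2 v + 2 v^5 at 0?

D_6

The Hessian of f at 0 is [[0, 0], [0, 0]] with rank 0, so corank 2. A Groebner basis of the Jacobian ideal J(f) in C{u,v} is {u^2/5 + v^4, u^3, u*v}; counting standard monomials gives mu = 6. Corank 2; j^3 = 2*u^2*v has shape L^2 M (L != M), so D-series; mu = 6 gives D_6.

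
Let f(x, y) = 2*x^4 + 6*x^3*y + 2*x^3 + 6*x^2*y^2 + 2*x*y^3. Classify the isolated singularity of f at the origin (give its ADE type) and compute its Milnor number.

The Hessian of f at 0 is [[0, 0], [0, 0]] with rank 0, so corank 2. A Groebner basis of the Jacobian ideal J(f) in C{x,y} is {3*x^2 + y^4 + y^3, x^3, x^2*y - x^2 - y^3/3, 2*x^2 + x*y^2 + 2*y^3/3}; counting standard monomials gives mu = 7. Corank 2; j^3 = 2*x^3 is a perfect cube, so E-series; the 4-jet and mu = 7 give E_7.

Type E7, Milnor number mu = 7.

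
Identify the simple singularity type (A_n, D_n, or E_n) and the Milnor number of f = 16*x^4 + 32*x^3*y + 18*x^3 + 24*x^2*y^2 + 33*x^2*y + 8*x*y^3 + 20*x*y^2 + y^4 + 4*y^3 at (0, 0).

Type D5, Milnor number mu = 5.

The Hessian of f at 0 has rank 0. Corank 2; j^3 = (2*x + y)*(3*x + 2*y)^2 has shape L^2 M (L != M), so D-series; mu = 5 gives D_5.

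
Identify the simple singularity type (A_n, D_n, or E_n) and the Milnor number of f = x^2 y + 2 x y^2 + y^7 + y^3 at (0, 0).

Type D8, Milnor number mu = 8.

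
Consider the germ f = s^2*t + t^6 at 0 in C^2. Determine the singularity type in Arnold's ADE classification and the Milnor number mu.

Type D_7, Milnor number mu = 7.

The Hessian of f at 0 has rank 0. Corank 2; j^3 = s^2*t has shape L^2 M (L != M), so D-series; mu = 7 gives D_7.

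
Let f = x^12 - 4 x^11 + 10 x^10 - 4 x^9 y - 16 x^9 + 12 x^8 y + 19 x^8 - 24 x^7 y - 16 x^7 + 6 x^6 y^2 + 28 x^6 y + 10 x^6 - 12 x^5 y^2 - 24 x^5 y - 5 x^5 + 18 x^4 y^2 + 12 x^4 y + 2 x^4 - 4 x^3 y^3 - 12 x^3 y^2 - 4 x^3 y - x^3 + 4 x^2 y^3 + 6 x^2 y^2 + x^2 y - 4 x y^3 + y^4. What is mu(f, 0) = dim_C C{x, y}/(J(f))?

5

The Hessian of f at 0 has rank 0. Corank 2; j^3 = -x^2*(x - y) has shape L^2 M (L != M), so D-series; mu = 5 gives D_5.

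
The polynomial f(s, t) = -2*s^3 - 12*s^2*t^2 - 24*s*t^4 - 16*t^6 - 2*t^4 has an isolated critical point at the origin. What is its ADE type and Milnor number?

The Hessian of f at 0 has rank 0. Corank 2; j^3 = -2*s^3 is a perfect cube, so E-series; the 4-jet and mu = 6 give E_6.

Type E_6, Milnor number mu = 6.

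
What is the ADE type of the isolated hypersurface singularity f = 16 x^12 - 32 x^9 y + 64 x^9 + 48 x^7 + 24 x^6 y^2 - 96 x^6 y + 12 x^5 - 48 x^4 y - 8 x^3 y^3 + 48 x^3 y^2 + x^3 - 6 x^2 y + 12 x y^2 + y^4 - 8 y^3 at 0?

E6

The Hessian of f at 0 is [[0, 0], [0, 0]] with rank 0, so corank 2. A Groebner basis of the Jacobian ideal J(f) in C{x,y} is {y^3, x^2 - 4*x*y + 4*y^2}; counting standard monomials gives mu = 6. Corank 2; j^3 = (x - 2*y)^3 is a perfect cube, so E-series; the 4-jet and mu = 6 give E_6.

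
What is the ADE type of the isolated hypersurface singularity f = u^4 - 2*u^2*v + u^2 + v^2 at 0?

A_1

The Hessian of f at 0 is [[2, 0], [0, 2]] with rank 2, so corank 0. A Groebner basis of the Jacobian ideal J(f) in C{u,v} is {u, v}; counting standard monomials gives mu = 1. Corank 0: nondegenerate Morse point, so A_1.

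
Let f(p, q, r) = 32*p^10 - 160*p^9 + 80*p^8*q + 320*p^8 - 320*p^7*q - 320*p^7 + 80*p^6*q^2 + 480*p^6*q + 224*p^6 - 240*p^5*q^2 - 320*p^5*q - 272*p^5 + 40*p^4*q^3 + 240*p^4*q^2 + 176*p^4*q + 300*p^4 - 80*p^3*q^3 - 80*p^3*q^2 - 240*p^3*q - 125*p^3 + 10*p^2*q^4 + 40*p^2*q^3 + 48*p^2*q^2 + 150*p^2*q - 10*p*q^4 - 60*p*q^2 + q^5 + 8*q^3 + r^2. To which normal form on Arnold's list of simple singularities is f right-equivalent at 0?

The Hessian of f at 0 is [[0, 0, 0], [0, 0, 0], [0, 0, 2]] with rank 1, so corank 2. A Groebner basis of the Jacobian ideal J(f) in C{p,q,r} is {53125*p^2/1536 + p*q^3 - 425*p*q^2/48 - 10625*p*q/384 + 85*q^3/24 + 2125*q^2/384, 15625*p^2/192 - 125*p*q^2/6 - 3125*p*q/48 + q^4 + 25*q^3/3 + 625*q^2/48, p^3 + 5*p^2/8 - 16*p*q^2/25 - p*q/2 + 24*q^3/125 + q^2/10, p^2*q + 25*p^2/48 - 14*p*q^2/15 - 5*p*q/12 + 16*q^3/75 + q^2/12, r}; counting standard monomials gives mu = 8. Corank 2; j^3 = -(5*p - 2*q)^3 is a perfect cube, so E-series; the 5-jet and mu = 8 give E_8.

E_{8}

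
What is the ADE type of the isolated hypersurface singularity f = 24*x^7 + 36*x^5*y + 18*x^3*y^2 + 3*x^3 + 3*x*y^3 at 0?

The Hessian of f at 0 is [[0, 0], [0, 0]] with rank 0, so corank 2. A Groebner basis of the Jacobian ideal J(f) in C{x,y} is {x^3, x*y^2, 3*x^2 + y^3}; counting standard monomials gives mu = 7. Corank 2; j^3 = 3*x^3 is a perfect cube, so E-series; the 4-jet and mu = 7 give E_7.

E_{7}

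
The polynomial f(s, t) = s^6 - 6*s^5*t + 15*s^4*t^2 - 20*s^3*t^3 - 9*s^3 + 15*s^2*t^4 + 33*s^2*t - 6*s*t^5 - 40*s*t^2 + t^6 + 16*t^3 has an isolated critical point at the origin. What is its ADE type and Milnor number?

Type D_7, Milnor number mu = 7.

The Hessian of f at 0 has rank 0. Corank 2; j^3 = -(s - t)*(3*s - 4*t)^2 has shape L^2 M (L != M), so D-series; mu = 7 gives D_7.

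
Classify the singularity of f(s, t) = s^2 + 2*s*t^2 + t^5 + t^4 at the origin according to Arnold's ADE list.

A_{4}

The Hessian of f at 0 has rank 1. Corank 1: A-series; mu = 4 gives A_4.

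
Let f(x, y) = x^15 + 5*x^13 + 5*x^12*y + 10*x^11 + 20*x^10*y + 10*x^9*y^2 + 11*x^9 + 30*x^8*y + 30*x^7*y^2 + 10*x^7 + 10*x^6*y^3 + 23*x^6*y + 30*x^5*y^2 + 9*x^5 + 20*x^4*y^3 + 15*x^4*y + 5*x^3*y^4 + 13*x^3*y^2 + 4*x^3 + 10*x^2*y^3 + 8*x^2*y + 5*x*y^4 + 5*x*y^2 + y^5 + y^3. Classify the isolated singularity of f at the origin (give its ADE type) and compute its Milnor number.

The Hessian of f at 0 has rank 0. Corank 2; j^3 = (x + y)*(2*x + y)^2 has shape L^2 M (L != M), so D-series; mu = 6 gives D_6.

Type D_6, Milnor number mu = 6.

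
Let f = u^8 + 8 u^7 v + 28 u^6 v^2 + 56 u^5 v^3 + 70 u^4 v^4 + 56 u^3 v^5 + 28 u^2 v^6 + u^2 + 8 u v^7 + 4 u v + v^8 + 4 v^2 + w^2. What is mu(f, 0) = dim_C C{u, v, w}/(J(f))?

7

The Hessian of f at 0 has rank 2. Corank 1: A-series; mu = 7 gives A_7.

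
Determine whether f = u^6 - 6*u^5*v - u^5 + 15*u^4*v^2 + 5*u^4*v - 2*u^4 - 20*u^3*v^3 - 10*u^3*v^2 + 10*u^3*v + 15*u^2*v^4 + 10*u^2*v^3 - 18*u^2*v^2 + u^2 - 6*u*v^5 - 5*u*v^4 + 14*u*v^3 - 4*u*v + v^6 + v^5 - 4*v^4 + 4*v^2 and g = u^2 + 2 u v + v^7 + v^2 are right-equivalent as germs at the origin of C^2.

No.

The Hessian of f at 0 is [[2, -4], [-4, 8]] with rank 1, so corank 1. A Groebner basis of the Jacobian ideal J(f) in C{u,v} is {-u + v^3 + 2*v, u^2 - 4*v^2, u*v - 2*v^2}; counting standard monomials gives mu = 4. Corank 1: A-series; mu = 4 gives A_4. The Hessian of g at 0 is [[2, 2], [2, 2]] with rank 1, so corank 1. A Groebner basis of the Jacobian ideal J(g) in C{u,v} is {v^6, u + v}; counting standard monomials gives mu = 6. Corank 1: A-series; mu = 6 gives A_6. f is A_4 but g is A_6, hence not right-equivalent.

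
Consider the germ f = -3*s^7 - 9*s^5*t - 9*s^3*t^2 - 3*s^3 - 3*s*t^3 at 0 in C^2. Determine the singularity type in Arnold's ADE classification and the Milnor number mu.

Type E7, Milnor number mu = 7.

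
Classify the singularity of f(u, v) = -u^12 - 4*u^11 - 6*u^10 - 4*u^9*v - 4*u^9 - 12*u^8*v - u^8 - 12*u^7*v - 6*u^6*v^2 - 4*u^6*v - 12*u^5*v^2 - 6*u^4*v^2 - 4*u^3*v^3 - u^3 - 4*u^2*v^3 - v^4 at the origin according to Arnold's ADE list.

E6

The Hessian of f at 0 is [[0, 0], [0, 0]] with rank 0, so corank 2. A Groebner basis of the Jacobian ideal J(f) in C{u,v} is {v^3, u^2}; counting standard monomials gives mu = 6. Corank 2; j^3 = -u^3 is a perfect cube, so E-series; the 4-jet and mu = 6 give E_6.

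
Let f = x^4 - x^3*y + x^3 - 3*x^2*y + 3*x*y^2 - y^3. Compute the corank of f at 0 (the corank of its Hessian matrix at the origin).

2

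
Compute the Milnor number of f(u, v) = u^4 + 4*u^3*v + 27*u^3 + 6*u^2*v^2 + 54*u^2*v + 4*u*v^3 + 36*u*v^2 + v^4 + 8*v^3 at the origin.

The Hessian of f at 0 has rank 0. Corank 2; j^3 = (3*u + 2*v)^3 is a perfect cube, so E-series; the 4-jet and mu = 6 give E_6.

6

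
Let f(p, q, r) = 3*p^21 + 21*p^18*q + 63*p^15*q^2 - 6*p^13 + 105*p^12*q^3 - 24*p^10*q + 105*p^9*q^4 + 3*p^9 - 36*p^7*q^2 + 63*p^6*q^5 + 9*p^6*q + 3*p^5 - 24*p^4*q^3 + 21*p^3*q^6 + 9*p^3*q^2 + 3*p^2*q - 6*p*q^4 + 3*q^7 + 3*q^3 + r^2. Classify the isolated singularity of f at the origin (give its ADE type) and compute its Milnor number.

Type D_{4}, Milnor number mu = 4.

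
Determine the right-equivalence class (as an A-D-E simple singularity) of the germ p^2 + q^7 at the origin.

A_6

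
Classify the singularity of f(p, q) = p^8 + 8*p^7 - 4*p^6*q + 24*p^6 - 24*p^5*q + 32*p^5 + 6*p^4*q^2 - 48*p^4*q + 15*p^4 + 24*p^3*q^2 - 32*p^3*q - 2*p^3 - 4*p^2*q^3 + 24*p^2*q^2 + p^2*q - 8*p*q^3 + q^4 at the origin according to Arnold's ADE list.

The Hessian of f at 0 has rank 0. Corank 2; j^3 = -p^2*(2*p - q) has shape L^2 M (L != M), so D-series; mu = 5 gives D_5.

D5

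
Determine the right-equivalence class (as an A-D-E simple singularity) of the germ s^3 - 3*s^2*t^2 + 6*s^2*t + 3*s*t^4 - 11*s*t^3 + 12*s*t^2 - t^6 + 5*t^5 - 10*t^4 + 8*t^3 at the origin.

The Hessian of f at 0 has rank 0. Corank 2; j^3 = (s + 2*t)^3 is a perfect cube, so E-series; the 4-jet and mu = 7 give E_7.

E7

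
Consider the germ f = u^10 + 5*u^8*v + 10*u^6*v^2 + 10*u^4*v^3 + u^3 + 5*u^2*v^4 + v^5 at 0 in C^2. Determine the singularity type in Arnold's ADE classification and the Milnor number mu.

The Hessian of f at 0 is [[0, 0], [0, 0]] with rank 0, so corank 2. A Groebner basis of the Jacobian ideal J(f) in C{u,v} is {v^4, u^2}; counting standard monomials gives mu = 8. Corank 2; j^3 = u^3 is a perfect cube, so E-series; the 5-jet and mu = 8 give E_8.

Type E_8, Milnor number mu = 8.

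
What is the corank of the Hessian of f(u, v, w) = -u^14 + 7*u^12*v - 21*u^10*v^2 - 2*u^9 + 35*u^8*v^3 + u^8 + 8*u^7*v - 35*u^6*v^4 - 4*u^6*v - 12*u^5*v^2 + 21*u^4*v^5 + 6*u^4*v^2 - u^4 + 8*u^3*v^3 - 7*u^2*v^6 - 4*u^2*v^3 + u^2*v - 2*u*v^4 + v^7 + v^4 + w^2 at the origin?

2

Hessian at 0 has rank 1.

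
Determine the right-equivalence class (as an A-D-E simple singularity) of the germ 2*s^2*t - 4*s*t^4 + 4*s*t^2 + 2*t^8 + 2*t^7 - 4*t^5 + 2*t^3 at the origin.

D_9

The Hessian of f at 0 has rank 0. Corank 2; j^3 = 2*t*(s + t)^2 has shape L^2 M (L != M), so D-series; mu = 9 gives D_9.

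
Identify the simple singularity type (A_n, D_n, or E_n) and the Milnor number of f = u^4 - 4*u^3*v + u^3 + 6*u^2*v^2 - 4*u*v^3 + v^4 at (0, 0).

The Hessian of f at 0 is [[0, 0], [0, 0]] with rank 0, so corank 2. A Groebner basis of the Jacobian ideal J(f) in C{u,v} is {v^4, u*v^2 - v^3/3, u^2}; counting standard monomials gives mu = 6. Corank 2; j^3 = u^3 is a perfect cube, so E-series; the 4-jet and mu = 6 give E_6.

Type E6, Milnor number mu = 6.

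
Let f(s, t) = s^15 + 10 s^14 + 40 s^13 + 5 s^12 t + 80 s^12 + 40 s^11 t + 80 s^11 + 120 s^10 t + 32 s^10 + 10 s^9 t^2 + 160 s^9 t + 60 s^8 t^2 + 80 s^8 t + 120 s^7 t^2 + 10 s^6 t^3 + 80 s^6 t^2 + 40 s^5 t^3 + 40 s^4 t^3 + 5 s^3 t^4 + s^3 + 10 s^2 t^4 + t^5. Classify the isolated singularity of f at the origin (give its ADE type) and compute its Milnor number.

Type E8, Milnor number mu = 8.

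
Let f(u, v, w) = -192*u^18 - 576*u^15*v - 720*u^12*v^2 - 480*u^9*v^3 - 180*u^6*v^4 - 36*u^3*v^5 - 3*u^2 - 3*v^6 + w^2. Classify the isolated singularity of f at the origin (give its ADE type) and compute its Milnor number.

Type A_5, Milnor number mu = 5.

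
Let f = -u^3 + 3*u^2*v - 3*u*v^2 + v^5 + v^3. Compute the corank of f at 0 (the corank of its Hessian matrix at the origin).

The Hessian at 0 is [[0, 0], [0, 0]] of rank 0; hence corank 2.

2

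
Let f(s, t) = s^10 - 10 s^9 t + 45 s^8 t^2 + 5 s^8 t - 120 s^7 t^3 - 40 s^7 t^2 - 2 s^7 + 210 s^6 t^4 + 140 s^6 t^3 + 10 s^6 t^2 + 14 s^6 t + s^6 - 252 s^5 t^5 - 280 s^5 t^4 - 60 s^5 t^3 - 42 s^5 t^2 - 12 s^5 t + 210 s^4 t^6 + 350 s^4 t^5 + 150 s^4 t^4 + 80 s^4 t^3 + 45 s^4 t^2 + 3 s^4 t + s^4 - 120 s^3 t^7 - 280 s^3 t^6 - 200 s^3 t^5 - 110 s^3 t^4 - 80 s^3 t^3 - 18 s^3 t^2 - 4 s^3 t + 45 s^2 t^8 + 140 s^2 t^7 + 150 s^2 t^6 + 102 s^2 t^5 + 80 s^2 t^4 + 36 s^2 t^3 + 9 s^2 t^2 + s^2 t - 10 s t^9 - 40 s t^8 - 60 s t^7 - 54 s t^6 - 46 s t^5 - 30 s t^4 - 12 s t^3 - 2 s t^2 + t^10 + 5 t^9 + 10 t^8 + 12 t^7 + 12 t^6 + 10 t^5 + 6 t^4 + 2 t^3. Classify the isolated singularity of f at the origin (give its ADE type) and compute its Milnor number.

The Hessian of f at 0 has rank 0. Corank 2; j^3 = t*(s^2 - 2*s*t + 2*t^2) splits into three distinct lines over C (the quadratic factor has nonzero discriminant), so D_4.

Type D_{4}, Milnor number mu = 4.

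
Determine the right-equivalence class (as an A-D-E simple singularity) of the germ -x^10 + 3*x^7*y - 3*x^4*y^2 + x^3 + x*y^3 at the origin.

E_7

The Hessian of f at 0 has rank 0. Corank 2; j^3 = x^3 is a perfect cube, so E-series; the 4-jet and mu = 7 give E_7.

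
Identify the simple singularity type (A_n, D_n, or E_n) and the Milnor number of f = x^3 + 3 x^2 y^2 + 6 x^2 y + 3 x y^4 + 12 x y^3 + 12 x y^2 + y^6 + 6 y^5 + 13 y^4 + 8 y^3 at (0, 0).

The Hessian of f at 0 is [[0, 0], [0, 0]] with rank 0, so corank 2. A Groebner basis of the Jacobian ideal J(f) in C{x,y} is {x^3 + 6*x^2 + 24*x*y + 24*y^2, x^2*y - 2*x^2 - 8*x*y - 8*y^2, x^2/2 + x*y^2 + 2*x*y + 2*y^2, y^3}; counting standard monomials gives mu = 6. Corank 2; j^3 = (x + 2*y)^3 is a perfect cube, so E-series; the 4-jet and mu = 6 give E_6.

Type E_6, Milnor number mu = 6.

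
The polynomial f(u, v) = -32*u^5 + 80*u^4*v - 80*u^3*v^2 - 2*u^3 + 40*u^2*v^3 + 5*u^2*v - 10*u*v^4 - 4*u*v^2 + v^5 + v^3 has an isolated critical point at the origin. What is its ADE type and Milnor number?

Type D_{6}, Milnor number mu = 6.

The Hessian of f at 0 is [[0, 0], [0, 0]] with rank 0, so corank 2. A Groebner basis of the Jacobian ideal J(f) in C{u,v} is {-u*v/10 + v^4 + v^2/10, u*v^2 - v^3, u^2 - 3*u*v/2 + v^2/2}; counting standard monomials gives mu = 6. Corank 2; j^3 = -(u - v)^2*(2*u - v) has shape L^2 M (L != M), so D-series; mu = 6 gives D_6.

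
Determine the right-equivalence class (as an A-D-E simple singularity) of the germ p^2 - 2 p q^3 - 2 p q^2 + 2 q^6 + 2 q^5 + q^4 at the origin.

A5

The Hessian of f at 0 is [[2, 0], [0, 0]] with rank 1, so corank 1. A Groebner basis of the Jacobian ideal J(f) in C{p,q} is {p*q^2 - p*q + p - q^2, -p + q^3 + q^2, p^2 - p*q + p - q^2}; counting standard monomials gives mu = 5. Corank 1: A-series; mu = 5 gives A_5.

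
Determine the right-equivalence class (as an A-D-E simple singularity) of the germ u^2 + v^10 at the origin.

A_9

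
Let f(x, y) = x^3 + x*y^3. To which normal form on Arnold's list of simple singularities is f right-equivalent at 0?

E7

The Hessian of f at 0 is [[0, 0], [0, 0]] with rank 0, so corank 2. A Groebner basis of the Jacobian ideal J(f) in C{x,y} is {x^3, x*y^2, 3*x^2 + y^3}; counting standard monomials gives mu = 7. Corank 2; j^3 = x^3 is a perfect cube, so E-series; the 4-jet and mu = 7 give E_7.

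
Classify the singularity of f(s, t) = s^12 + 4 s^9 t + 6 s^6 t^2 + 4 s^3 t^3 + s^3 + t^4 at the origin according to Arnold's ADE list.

E6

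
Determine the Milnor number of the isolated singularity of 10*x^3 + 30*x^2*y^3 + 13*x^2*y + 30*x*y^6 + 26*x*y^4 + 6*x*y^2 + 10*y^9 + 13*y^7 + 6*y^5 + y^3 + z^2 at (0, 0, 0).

4

The Hessian of f at 0 is [[0, 0, 0], [0, 0, 0], [0, 0, 2]] with rank 1, so corank 2. A Groebner basis of the Jacobian ideal J(f) in C{x,y,z} is {y^3, x^2 - 3*y^2/11, x*y + 6*y^2/11, z}; counting standard monomials gives mu = 4. Corank 2; j^3 = (2*x + y)*(5*x^2 + 4*x*y + y^2) splits into three distinct lines over C (the quadratic factor has nonzero discriminant), so D_4.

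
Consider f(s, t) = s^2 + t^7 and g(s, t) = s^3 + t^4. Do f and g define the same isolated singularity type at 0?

The Hessian of f at 0 has rank 1. Corank 1: A-series; mu = 6 gives A_6. The Hessian of g at 0 has rank 0. Corank 2; j^3 = s^3 is a perfect cube, so E-series; the 4-jet and mu = 6 give E_6. f is A_6 but g is E_6, hence not right-equivalent.

No.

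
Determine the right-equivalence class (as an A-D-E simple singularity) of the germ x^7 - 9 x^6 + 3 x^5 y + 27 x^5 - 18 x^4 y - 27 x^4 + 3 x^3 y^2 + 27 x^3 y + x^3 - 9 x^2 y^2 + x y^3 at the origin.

E_7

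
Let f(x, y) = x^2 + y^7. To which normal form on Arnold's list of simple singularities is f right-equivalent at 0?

The Hessian of f at 0 is [[2, 0], [0, 0]] with rank 1, so corank 1. A Groebner basis of the Jacobian ideal J(f) in C{x,y} is {y^6, x}; counting standard monomials gives mu = 6. Corank 1: A-series; mu = 6 gives A_6.

A_{6}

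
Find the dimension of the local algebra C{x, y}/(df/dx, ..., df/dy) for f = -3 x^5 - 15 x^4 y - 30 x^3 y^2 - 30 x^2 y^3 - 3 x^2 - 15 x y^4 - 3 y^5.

4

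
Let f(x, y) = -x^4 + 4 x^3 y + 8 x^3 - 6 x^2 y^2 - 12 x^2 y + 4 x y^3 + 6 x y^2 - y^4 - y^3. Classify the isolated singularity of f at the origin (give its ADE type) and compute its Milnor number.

The Hessian of f at 0 has rank 0. Corank 2; j^3 = (2*x - y)^3 is a perfect cube, so E-series; the 4-jet and mu = 6 give E_6.

Type E6, Milnor number mu = 6.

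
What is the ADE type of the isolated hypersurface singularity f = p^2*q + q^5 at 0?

D6

The Hessian of f at 0 is [[0, 0], [0, 0]] with rank 0, so corank 2. A Groebner basis of the Jacobian ideal J(f) in C{p,q} is {p^2/5 + q^4, p^3, p*q}; counting standard monomials gives mu = 6. Corank 2; j^3 = p^2*q has shape L^2 M (L != M), so D-series; mu = 6 gives D_6.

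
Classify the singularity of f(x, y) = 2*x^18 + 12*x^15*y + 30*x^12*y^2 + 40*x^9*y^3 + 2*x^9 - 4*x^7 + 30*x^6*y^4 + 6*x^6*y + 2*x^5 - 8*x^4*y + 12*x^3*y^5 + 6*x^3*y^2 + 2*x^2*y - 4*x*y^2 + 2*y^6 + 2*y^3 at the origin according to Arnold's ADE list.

D7

The Hessian of f at 0 has rank 0. Corank 2; j^3 = 2*y*(x - y)^2 has shape L^2 M (L != M), so D-series; mu = 7 gives D_7.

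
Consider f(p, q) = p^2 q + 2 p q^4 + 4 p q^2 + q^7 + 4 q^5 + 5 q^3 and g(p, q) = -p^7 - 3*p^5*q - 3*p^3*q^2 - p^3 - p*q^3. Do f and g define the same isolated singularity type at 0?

The Hessian of f at 0 is [[0, 0], [0, 0]] with rank 0, so corank 2. A Groebner basis of the Jacobian ideal J(f) in C{p,q} is {q^3, p^2 - q^2, p*q + 2*q^2}; counting standard monomials gives mu = 4. Corank 2; j^3 = q*(p^2 + 4*p*q + 5*q^2) splits into three distinct lines over C (the quadratic factor has nonzero discriminant), so D_4. The Hessian of g at 0 is [[0, 0], [0, 0]] with rank 0, so corank 2. A Groebner basis of the Jacobian ideal J(g) in C{p,q} is {p^3, p*q^2, 3*p^2 + q^3}; counting standard monomials gives mu = 7. Corank 2; j^3 = -p^3 is a perfect cube, so E-series; the 4-jet and mu = 7 give E_7. f is D_4 but g is E_7, hence not right-equivalent.

No.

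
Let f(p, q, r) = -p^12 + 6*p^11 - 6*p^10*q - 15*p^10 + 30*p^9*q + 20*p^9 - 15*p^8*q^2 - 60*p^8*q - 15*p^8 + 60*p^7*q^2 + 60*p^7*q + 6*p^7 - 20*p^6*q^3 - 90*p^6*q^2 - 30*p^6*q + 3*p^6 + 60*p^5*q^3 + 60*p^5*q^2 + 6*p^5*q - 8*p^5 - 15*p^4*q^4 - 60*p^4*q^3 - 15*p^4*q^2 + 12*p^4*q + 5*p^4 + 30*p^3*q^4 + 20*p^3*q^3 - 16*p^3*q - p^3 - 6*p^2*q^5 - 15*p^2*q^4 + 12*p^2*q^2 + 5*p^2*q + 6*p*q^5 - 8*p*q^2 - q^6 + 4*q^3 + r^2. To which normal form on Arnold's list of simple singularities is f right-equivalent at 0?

D_7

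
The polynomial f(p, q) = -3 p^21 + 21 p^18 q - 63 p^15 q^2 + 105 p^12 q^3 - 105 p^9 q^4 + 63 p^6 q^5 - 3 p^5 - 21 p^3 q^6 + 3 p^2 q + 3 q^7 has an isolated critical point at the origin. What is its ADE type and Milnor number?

The Hessian of f at 0 has rank 0. Corank 2; j^3 = 3*p^2*q has shape L^2 M (L != M), so D-series; mu = 8 gives D_8.

Type D_{8}, Milnor number mu = 8.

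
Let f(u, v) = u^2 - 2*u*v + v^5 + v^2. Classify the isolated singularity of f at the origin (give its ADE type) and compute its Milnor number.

Type A_{4}, Milnor number mu = 4.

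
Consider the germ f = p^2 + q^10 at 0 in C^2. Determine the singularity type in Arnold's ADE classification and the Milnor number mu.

Type A_9, Milnor number mu = 9.

The Hessian of f at 0 has rank 1. Corank 1: A-series; mu = 9 gives A_9.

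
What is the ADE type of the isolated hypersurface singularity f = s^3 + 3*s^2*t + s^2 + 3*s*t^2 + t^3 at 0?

The Hessian of f at 0 has rank 1. Corank 1: A-series; mu = 2 gives A_2.

A2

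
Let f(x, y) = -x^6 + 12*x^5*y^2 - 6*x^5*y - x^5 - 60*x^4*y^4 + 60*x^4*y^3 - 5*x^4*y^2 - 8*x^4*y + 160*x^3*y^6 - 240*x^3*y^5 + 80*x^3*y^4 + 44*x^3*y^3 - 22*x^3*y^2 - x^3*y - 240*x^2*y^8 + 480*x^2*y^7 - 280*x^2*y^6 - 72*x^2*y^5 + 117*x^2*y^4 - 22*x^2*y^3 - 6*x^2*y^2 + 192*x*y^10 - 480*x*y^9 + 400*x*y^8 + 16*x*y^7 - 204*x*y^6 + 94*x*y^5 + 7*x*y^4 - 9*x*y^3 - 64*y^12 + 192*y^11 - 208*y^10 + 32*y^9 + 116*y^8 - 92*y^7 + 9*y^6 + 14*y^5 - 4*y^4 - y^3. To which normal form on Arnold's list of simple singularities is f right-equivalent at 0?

E7

The Hessian of f at 0 is [[0, 0], [0, 0]] with rank 0, so corank 2. A Groebner basis of the Jacobian ideal J(f) in C{x,y} is {x^3 + 15*x*y^2 + 3*y^2, x^2*y - x*y^2, y^3}; counting standard monomials gives mu = 7. Corank 2; j^3 = -y^3 is a perfect cube, so E-series; the 4-jet and mu = 7 give E_7.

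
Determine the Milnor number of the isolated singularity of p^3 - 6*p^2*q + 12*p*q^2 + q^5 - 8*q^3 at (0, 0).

8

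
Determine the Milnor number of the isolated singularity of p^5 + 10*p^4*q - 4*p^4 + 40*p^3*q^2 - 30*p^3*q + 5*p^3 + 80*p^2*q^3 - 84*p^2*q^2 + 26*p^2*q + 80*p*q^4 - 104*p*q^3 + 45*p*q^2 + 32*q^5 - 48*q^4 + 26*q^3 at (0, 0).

4

The Hessian of f at 0 has rank 0. Corank 2; j^3 = (p + 2*q)*(5*p^2 + 16*p*q + 13*q^2) splits into three distinct lines over C (the quadratic factor has nonzero discriminant), so D_4.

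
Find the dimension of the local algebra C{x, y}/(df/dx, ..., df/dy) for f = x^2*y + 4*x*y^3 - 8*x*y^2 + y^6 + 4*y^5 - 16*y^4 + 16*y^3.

7

The Hessian of f at 0 has rank 0. Corank 2; j^3 = y*(x - 4*y)^2 has shape L^2 M (L != M), so D-series; mu = 7 gives D_7.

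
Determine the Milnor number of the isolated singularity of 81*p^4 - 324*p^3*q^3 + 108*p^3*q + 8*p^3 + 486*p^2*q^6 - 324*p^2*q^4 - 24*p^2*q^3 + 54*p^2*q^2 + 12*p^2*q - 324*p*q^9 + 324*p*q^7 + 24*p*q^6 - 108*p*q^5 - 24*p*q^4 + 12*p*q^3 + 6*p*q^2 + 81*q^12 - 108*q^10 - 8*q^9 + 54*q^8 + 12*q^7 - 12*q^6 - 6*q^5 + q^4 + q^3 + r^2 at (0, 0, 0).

6

The Hessian of f at 0 has rank 1. Corank 2; j^3 = (2*p + q)^3 is a perfect cube, so E-series; the 4-jet and mu = 6 give E_6.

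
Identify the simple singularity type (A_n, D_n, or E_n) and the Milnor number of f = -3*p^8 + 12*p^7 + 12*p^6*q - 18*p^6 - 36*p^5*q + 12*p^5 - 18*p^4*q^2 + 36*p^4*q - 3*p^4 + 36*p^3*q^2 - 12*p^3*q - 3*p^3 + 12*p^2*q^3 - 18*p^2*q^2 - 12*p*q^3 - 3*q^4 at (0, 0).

The Hessian of f at 0 has rank 0. Corank 2; j^3 = -3*p^3 is a perfect cube, so E-series; the 4-jet and mu = 6 give E_6.

Type E6, Milnor number mu = 6.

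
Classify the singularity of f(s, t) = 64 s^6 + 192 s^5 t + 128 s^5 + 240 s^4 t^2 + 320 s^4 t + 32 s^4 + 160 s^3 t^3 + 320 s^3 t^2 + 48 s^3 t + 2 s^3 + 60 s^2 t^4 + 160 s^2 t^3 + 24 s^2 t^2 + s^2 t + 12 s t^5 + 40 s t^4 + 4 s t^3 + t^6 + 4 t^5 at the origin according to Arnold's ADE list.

D_{7}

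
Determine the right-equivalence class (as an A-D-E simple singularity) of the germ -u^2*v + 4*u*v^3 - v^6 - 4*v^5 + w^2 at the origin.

D_7

The Hessian of f at 0 is [[0, 0, 0], [0, 0, 0], [0, 0, 2]] with rank 1, so corank 2. A Groebner basis of the Jacobian ideal J(f) in C{u,v,w} is {u^3, u^2*v + 2*u^2/3 - 4*u*v^2/3, -u*v/2 + v^3, w}; counting standard monomials gives mu = 7. Corank 2; j^3 = -u^2*v has shape L^2 M (L != M), so D-series; mu = 7 gives D_7.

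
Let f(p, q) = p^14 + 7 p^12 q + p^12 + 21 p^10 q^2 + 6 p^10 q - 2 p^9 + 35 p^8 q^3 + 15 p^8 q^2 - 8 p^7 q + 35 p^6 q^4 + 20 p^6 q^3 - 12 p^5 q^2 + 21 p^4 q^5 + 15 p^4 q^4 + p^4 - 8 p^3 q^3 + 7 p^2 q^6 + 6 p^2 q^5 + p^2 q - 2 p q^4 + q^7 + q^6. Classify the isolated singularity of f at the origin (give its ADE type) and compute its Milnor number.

The Hessian of f at 0 has rank 0. Corank 2; j^3 = p^2*q has shape L^2 M (L != M), so D-series; mu = 7 gives D_7.

Type D_7, Milnor number mu = 7.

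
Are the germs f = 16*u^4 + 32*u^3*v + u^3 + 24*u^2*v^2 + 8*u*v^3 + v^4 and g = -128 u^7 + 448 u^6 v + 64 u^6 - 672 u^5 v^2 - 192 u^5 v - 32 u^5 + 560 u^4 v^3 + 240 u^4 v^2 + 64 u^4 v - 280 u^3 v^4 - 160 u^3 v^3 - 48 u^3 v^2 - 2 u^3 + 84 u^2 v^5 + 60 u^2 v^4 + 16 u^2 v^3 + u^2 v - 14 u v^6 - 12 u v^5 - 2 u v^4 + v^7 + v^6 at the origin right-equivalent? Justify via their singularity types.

No.

The Hessian of f at 0 is [[0, 0], [0, 0]] with rank 0, so corank 2. A Groebner basis of the Jacobian ideal J(f) in C{u,v} is {v^4, u*v^2 + v^3/6, u^2}; counting standard monomials gives mu = 6. Corank 2; j^3 = u^3 is a perfect cube, so E-series; the 4-jet and mu = 6 give E_6. The Hessian of g at 0 is [[0, 0], [0, 0]] with rank 0, so corank 2. A Groebner basis of the Jacobian ideal J(g) in C{u,v} is {2*u^2 - u*v + v^4, u^3, u^2*v, u^2/6 + u*v^2}; counting standard monomials gives mu = 7. Corank 2; j^3 = -u^2*(2*u - v) has shape L^2 M (L != M), so D-series; mu = 7 gives D_7. f is E_6 but g is D_7, hence not right-equivalent.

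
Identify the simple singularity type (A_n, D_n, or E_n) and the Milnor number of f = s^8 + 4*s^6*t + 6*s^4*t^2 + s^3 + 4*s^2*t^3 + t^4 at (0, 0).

Type E_6, Milnor number mu = 6.

The Hessian of f at 0 is [[0, 0], [0, 0]] with rank 0, so corank 2. A Groebner basis of the Jacobian ideal J(f) in C{s,t} is {t^3, s^2}; counting standard monomials gives mu = 6. Corank 2; j^3 = s^3 is a perfect cube, so E-series; the 4-jet and mu = 6 give E_6.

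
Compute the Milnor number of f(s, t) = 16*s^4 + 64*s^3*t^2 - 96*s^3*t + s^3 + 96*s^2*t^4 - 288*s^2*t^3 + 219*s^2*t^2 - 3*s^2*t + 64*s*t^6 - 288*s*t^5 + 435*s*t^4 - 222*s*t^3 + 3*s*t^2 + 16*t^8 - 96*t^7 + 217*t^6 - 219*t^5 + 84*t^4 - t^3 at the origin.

The Hessian of f at 0 has rank 0. Corank 2; j^3 = (s - t)^3 is a perfect cube, so E-series; the 4-jet and mu = 6 give E_6.

6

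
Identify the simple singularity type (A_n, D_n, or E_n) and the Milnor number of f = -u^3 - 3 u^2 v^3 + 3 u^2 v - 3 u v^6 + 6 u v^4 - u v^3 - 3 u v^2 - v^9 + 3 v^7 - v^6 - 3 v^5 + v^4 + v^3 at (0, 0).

The Hessian of f at 0 has rank 0. Corank 2; j^3 = -(u - v)^3 is a perfect cube, so E-series; the 4-jet and mu = 7 give E_7.

Type E_7, Milnor number mu = 7.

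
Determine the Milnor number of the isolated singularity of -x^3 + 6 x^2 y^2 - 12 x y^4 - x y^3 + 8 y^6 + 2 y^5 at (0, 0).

The Hessian of f at 0 has rank 0. Corank 2; j^3 = -x^3 is a perfect cube, so E-series; the 4-jet and mu = 7 give E_7.

7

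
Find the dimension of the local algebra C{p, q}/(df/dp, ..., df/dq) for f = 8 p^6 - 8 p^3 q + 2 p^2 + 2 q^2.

1

The Hessian of f at 0 has rank 2. Corank 0: nondegenerate Morse point, so A_1.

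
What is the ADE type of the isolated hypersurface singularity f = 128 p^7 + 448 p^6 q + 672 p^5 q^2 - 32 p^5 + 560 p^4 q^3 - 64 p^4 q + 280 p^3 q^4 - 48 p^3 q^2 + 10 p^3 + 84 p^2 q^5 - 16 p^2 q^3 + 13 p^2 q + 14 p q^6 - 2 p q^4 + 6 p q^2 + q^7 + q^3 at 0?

D4

The Hessian of f at 0 is [[0, 0], [0, 0]] with rank 0, so corank 2. A Groebner basis of the Jacobian ideal J(f) in C{p,q} is {q^3, p^2 - 3*q^2/11, p*q + 6*q^2/11}; counting standard monomials gives mu = 4. Corank 2; j^3 = (2*p + q)*(5*p^2 + 4*p*q + q^2) splits into three distinct lines over C (the quadratic factor has nonzero discriminant), so D_4.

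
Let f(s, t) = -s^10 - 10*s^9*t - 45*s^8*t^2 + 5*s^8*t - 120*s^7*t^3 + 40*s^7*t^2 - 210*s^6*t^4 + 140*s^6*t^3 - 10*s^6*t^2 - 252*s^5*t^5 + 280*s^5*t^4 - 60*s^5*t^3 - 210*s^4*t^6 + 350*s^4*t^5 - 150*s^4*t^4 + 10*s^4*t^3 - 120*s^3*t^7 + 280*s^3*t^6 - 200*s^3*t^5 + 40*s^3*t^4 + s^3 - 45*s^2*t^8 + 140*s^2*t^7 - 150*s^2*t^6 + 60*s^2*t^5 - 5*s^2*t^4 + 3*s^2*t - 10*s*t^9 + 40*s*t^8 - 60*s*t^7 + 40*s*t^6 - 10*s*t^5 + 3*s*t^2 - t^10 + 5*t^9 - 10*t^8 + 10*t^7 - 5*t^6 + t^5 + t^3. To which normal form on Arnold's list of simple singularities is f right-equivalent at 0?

E_{8}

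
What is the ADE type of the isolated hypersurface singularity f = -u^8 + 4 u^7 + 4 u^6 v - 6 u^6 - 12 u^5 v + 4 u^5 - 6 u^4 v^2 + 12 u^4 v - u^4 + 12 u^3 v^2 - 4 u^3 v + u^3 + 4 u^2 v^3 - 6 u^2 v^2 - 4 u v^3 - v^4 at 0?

E_6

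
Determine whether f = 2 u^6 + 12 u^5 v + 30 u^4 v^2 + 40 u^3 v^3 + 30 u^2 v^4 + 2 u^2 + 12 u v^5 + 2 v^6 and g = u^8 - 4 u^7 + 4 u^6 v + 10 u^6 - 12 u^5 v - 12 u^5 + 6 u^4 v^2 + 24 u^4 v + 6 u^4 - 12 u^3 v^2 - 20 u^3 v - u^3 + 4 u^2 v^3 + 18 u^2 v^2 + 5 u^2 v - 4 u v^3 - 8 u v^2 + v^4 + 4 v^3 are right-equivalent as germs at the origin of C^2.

No.

The Hessian of f at 0 is [[4, 0], [0, 0]] with rank 1, so corank 1. A Groebner basis of the Jacobian ideal J(f) in C{u,v} is {v^5, u}; counting standard monomials gives mu = 5. Corank 1: A-series; mu = 5 gives A_5. The Hessian of g at 0 is [[0, 0], [0, 0]] with rank 0, so corank 2. A Groebner basis of the Jacobian ideal J(g) in C{u,v} is {u*v^2 - u*v/2 + v^2, -u*v/4 + v^3 + v^2/2, u^2 - 5*u*v + 6*v^2}; counting standard monomials gives mu = 5. Corank 2; j^3 = -(u - 2*v)^2*(u - v) has shape L^2 M (L != M), so D-series; mu = 5 gives D_5. f is A_5 but g is D_5, hence not right-equivalent.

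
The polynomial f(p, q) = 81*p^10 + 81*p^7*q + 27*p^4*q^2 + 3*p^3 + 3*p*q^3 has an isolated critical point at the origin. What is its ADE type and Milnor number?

The Hessian of f at 0 is [[0, 0], [0, 0]] with rank 0, so corank 2. A Groebner basis of the Jacobian ideal J(f) in C{p,q} is {p^3, p*q^2, 3*p^2 + q^3}; counting standard monomials gives mu = 7. Corank 2; j^3 = 3*p^3 is a perfect cube, so E-series; the 4-jet and mu = 7 give E_7.

Type E_7, Milnor number mu = 7.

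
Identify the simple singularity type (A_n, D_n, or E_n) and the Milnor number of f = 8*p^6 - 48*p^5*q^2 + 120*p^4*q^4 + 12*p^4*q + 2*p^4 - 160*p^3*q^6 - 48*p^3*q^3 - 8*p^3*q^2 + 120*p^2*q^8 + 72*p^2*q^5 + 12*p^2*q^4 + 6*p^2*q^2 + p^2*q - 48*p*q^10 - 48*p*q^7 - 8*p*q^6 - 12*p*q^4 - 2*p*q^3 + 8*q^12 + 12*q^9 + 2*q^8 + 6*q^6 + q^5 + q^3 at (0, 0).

Type D_{4}, Milnor number mu = 4.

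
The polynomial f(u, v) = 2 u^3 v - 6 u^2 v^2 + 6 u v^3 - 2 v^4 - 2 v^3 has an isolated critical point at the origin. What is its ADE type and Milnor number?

Type E7, Milnor number mu = 7.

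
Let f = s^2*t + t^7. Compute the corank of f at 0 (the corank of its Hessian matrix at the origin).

2

The Hessian at 0 is [[0, 0], [0, 0]] of rank 0; hence corank 2.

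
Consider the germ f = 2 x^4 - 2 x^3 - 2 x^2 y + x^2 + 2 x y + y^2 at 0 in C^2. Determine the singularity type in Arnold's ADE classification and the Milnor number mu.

The Hessian of f at 0 has rank 1. Corank 1: A-series; mu = 3 gives A_3.

Type A_{3}, Milnor number mu = 3.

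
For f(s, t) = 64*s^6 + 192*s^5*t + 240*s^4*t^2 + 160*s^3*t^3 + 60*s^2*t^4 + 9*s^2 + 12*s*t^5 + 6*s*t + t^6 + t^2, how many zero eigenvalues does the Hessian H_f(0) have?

The Hessian at 0 is [[18, 6], [6, 2]] of rank 1; hence corank 1.

1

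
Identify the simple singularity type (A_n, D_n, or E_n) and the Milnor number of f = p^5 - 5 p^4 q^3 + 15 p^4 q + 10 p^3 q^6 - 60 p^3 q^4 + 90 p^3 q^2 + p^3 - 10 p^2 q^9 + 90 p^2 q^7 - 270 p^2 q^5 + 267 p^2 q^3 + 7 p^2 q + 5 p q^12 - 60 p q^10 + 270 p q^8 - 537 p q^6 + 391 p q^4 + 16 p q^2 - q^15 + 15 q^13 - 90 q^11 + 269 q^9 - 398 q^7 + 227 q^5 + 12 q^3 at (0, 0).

Type D6, Milnor number mu = 6.

The Hessian of f at 0 is [[0, 0], [0, 0]] with rank 0, so corank 2. A Groebner basis of the Jacobian ideal J(f) in C{p,q} is {-p*q/6 + q^4 - q^2/3, p*q^2 + 2*q^3, p^2 + 29*p*q/6 + 17*q^2/3}; counting standard monomials gives mu = 6. Corank 2; j^3 = (p + 2*q)^2*(p + 3*q) has shape L^2 M (L != M), so D-series; mu = 6 gives D_6.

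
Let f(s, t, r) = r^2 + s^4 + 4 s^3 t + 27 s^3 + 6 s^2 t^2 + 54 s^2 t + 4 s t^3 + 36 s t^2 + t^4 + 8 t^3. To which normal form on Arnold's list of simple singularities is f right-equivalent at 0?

E_{6}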